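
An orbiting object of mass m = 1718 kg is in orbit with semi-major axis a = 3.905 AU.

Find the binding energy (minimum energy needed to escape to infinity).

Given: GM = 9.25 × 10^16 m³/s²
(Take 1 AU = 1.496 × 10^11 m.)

Convert to SI: a = 3.905 AU = 5.84188e+11 m.
Total orbital energy is E = −GMm/(2a); binding energy is E_bind = −E = GMm/(2a).
E_bind = 9.25e+16 · 1718 / (2 · 5.84188e+11) J ≈ 1.36e+08 J = 136 MJ.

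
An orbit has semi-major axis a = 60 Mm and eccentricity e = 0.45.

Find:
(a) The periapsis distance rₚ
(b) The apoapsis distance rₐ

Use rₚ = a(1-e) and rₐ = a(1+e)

Convert to SI: a = 60 Mm = 6e+07 m.
(a) rₚ = a(1 − e) = 6e+07 · (1 − 0.45) = 6e+07 · 0.55 ≈ 3.3e+07 m = 33 Mm.
(b) rₐ = a(1 + e) = 6e+07 · (1 + 0.45) = 6e+07 · 1.45 ≈ 8.7e+07 m = 87 Mm.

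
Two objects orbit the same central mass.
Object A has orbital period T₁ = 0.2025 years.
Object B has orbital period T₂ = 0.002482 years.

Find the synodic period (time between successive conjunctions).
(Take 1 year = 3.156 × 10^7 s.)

Convert to SI: T₁ = 0.2025 years = 6.3909e+06 s; T₂ = 0.002482 years = 78331.9 s.
T_syn = |T₁ · T₂ / (T₁ − T₂)|.
T_syn = |6.3909e+06 · 78331.9 / (6.3909e+06 − 78331.9)| s ≈ 7.93e+04 s = 0.002513 years.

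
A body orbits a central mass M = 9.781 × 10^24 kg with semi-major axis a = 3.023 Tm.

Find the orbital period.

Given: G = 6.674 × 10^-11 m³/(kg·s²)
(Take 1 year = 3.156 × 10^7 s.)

Convert to SI: a = 3.023 Tm = 3.023e+12 m.
GM = G · M = 6.674e-11 · 9.781e+24 = 6.52784e+14 m³/s².
Kepler's third law: T = 2π √(a³ / GM).
Substituting a = 3.023e+12 m and GM = 6.52784e+14 m³/s²:
T = 2π √((3.023e+12)³ / 6.52784e+14) s
T ≈ 1.293e+12 s = 4.096e+04 years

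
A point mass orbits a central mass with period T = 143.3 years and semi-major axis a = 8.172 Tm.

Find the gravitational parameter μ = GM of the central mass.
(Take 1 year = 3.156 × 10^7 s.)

Convert to SI: T = 143.3 years = 4.52255e+09 s; a = 8.172 Tm = 8.172e+12 m.
GM = 4π² · a³ / T².
GM = 4π² · (8.172e+12)³ / (4.52255e+09)² m³/s² ≈ 1.053e+21 m³/s² = 1.053 × 10^21 m³/s².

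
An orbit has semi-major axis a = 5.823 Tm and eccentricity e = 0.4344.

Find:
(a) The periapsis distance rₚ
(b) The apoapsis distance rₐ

Convert to SI: a = 5.823 Tm = 5.823e+12 m.
(a) rₚ = a(1 − e) = 5.823e+12 · (1 − 0.4344) = 5.823e+12 · 0.5656 ≈ 3.293e+12 m = 3.293 Tm.
(b) rₐ = a(1 + e) = 5.823e+12 · (1 + 0.4344) = 5.823e+12 · 1.4344 ≈ 8.353e+12 m = 8.353 Tm.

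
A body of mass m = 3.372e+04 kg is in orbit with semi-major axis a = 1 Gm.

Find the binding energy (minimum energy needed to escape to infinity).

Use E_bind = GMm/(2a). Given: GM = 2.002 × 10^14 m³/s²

Convert to SI: a = 1 Gm = 1e+09 m.
Total orbital energy is E = −GMm/(2a); binding energy is E_bind = −E = GMm/(2a).
E_bind = 2.002e+14 · 3.372e+04 / (2 · 1e+09) J ≈ 3.375e+09 J = 3.375 GJ.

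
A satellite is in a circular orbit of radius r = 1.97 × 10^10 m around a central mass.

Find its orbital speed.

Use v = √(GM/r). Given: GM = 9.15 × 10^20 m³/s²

For a circular orbit, gravity supplies the centripetal force, so v = √(GM / r).
v = √(9.15e+20 / 1.97e+10) m/s ≈ 2.155e+05 m/s = 215.5 km/s.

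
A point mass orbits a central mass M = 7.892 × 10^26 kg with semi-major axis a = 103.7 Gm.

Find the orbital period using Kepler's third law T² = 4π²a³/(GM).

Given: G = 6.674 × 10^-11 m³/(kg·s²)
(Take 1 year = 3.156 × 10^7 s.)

Convert to SI: a = 103.7 Gm = 1.037e+11 m.
GM = G · M = 6.674e-11 · 7.892e+26 = 5.26712e+16 m³/s².
Kepler's third law: T = 2π √(a³ / GM).
Substituting a = 1.037e+11 m and GM = 5.26712e+16 m³/s²:
T = 2π √((1.037e+11)³ / 5.26712e+16) s
T ≈ 9.142e+08 s = 28.97 years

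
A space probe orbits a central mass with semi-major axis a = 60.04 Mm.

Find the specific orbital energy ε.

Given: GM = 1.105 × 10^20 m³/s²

Convert to SI: a = 60.04 Mm = 6.004e+07 m.
ε = −GM / (2a).
ε = −1.105e+20 / (2 · 6.004e+07) J/kg ≈ -9.202e+11 J/kg = -920.2 GJ/kg.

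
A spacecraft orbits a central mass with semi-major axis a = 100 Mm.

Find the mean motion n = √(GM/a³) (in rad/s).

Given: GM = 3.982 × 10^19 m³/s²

Convert to SI: a = 100 Mm = 1e+08 m.
n = √(GM / a³).
n = √(3.982e+19 / (1e+08)³) rad/s ≈ 0.00631 rad/s.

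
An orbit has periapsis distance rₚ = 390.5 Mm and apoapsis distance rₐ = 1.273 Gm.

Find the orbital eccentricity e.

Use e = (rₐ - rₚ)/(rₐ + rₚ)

Convert to SI: rₚ = 390.5 Mm = 3.905e+08 m; rₐ = 1.273 Gm = 1.273e+09 m.
e = (rₐ − rₚ) / (rₐ + rₚ).
e = (1.273e+09 − 3.905e+08) / (1.273e+09 + 3.905e+08) = 8.825e+08 / 1.6635e+09 ≈ 0.5305.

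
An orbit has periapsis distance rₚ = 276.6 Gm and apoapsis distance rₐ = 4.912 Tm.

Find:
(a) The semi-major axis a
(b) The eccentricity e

Convert to SI: rₚ = 276.6 Gm = 2.766e+11 m; rₐ = 4.912 Tm = 4.912e+12 m.
(a) a = (rₚ + rₐ) / 2 = (2.766e+11 + 4.912e+12) / 2 ≈ 2.594e+12 m = 2.594 Tm.
(b) e = (rₐ − rₚ) / (rₐ + rₚ) = (4.912e+12 − 2.766e+11) / (4.912e+12 + 2.766e+11) ≈ 0.8934.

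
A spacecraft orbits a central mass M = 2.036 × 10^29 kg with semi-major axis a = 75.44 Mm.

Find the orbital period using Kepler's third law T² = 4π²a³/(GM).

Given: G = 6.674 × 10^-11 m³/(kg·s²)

Convert to SI: a = 75.44 Mm = 7.544e+07 m.
GM = G · M = 6.674e-11 · 2.036e+29 = 1.35883e+19 m³/s².
Kepler's third law: T = 2π √(a³ / GM).
Substituting a = 7.544e+07 m and GM = 1.35883e+19 m³/s²:
T = 2π √((7.544e+07)³ / 1.35883e+19) s
T ≈ 1117 s = 18.61 minutes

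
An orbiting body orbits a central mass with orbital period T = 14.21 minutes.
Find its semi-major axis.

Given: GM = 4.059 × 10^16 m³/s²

Convert to SI: T = 14.21 minutes = 852.6 s.
Invert Kepler's third law: a = (GM · T² / (4π²))^(1/3).
Substituting T = 852.6 s and GM = 4.059e+16 m³/s²:
a = (4.059e+16 · (852.6)² / (4π²))^(1/3) m
a ≈ 9.075e+06 m = 9.075 Mm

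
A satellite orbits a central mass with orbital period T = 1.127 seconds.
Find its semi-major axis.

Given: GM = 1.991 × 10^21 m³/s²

Invert Kepler's third law: a = (GM · T² / (4π²))^(1/3).
Substituting T = 1.127 s and GM = 1.991e+21 m³/s²:
a = (1.991e+21 · (1.127)² / (4π²))^(1/3) m
a ≈ 4.001e+06 m = 4.001 Mm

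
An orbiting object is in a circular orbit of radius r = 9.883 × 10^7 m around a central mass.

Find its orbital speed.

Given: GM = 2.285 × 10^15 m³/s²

For a circular orbit, gravity supplies the centripetal force, so v = √(GM / r).
v = √(2.285e+15 / 9.883e+07) m/s ≈ 4808 m/s = 4.808 km/s.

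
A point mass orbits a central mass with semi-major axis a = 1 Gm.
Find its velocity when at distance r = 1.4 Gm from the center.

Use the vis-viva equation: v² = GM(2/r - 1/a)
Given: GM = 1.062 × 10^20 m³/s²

Convert to SI: a = 1 Gm = 1e+09 m; r = 1.4 Gm = 1.4e+09 m.
Vis-viva: v = √(GM · (2/r − 1/a)).
2/r − 1/a = 2/1.4e+09 − 1/1e+09 = 4.28571e-10 m⁻¹.
v = √(1.062e+20 · 4.28571e-10) m/s ≈ 2.133e+05 m/s = 213.3 km/s.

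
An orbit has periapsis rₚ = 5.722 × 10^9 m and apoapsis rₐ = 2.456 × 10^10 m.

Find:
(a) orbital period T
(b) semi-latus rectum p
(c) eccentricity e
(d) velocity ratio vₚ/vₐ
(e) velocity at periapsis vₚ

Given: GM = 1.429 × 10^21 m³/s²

(a) With a = (rₚ + rₐ)/2 = 1.5141e+10 m, T = 2π √(a³/GM) = 2π √((1.5141e+10)³/1.429e+21) s ≈ 3.097e+05 s
(b) From a = (rₚ + rₐ)/2 = 1.5141e+10 m and e = (rₐ − rₚ)/(rₐ + rₚ) = 0.622086, p = a(1 − e²) = 1.5141e+10 · (1 − (0.622086)²) ≈ 9.282e+09 m
(c) e = (rₐ − rₚ)/(rₐ + rₚ) = (2.456e+10 − 5.722e+09)/(2.456e+10 + 5.722e+09) ≈ 0.6221
(d) Conservation of angular momentum (rₚvₚ = rₐvₐ) gives vₚ/vₐ = rₐ/rₚ = 2.456e+10/5.722e+09 ≈ 4.292
(e) With a = (rₚ + rₐ)/2 = 1.5141e+10 m, vₚ = √(GM (2/rₚ − 1/a)) = √(1.429e+21 · (2/5.722e+09 − 1/1.5141e+10)) m/s ≈ 6.365e+05 m/s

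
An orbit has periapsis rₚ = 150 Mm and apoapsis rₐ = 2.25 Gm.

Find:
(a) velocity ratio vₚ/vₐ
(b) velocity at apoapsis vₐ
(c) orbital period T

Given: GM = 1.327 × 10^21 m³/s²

Convert to SI: rₚ = 150 Mm = 1.5e+08 m; rₐ = 2.25 Gm = 2.25e+09 m.
(a) Conservation of angular momentum (rₚvₚ = rₐvₐ) gives vₚ/vₐ = rₐ/rₚ = 2.25e+09/1.5e+08 ≈ 15
(b) With a = (rₚ + rₐ)/2 = 1.2e+09 m, vₐ = √(GM (2/rₐ − 1/a)) = √(1.327e+21 · (2/2.25e+09 − 1/1.2e+09)) m/s ≈ 2.715e+05 m/s
(c) With a = (rₚ + rₐ)/2 = 1.2e+09 m, T = 2π √(a³/GM) = 2π √((1.2e+09)³/1.327e+21) s ≈ 7170 s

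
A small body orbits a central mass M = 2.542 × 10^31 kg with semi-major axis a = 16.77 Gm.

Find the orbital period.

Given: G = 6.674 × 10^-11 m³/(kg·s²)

Convert to SI: a = 16.77 Gm = 1.677e+10 m.
GM = G · M = 6.674e-11 · 2.542e+31 = 1.69653e+21 m³/s².
Kepler's third law: T = 2π √(a³ / GM).
Substituting a = 1.677e+10 m and GM = 1.69653e+21 m³/s²:
T = 2π √((1.677e+10)³ / 1.69653e+21) s
T ≈ 3.313e+05 s = 3.834 days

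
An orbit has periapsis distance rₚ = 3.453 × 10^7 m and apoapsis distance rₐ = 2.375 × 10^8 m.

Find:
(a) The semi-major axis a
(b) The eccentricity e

(a) a = (rₚ + rₐ) / 2 = (3.453e+07 + 2.375e+08) / 2 ≈ 1.36e+08 m = 1.36 × 10^8 m.
(b) e = (rₐ − rₚ) / (rₐ + rₚ) = (2.375e+08 − 3.453e+07) / (2.375e+08 + 3.453e+07) ≈ 0.7461.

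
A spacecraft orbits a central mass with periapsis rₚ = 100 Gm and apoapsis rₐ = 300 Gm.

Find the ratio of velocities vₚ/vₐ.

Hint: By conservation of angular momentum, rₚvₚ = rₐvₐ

Convert to SI: rₚ = 100 Gm = 1e+11 m; rₐ = 300 Gm = 3e+11 m.
Conservation of angular momentum gives rₚvₚ = rₐvₐ, so vₚ/vₐ = rₐ/rₚ.
vₚ/vₐ = 3e+11 / 1e+11 ≈ 3.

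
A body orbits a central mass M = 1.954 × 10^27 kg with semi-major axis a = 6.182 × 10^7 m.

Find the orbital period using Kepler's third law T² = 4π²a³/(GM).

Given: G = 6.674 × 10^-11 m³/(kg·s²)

GM = G · M = 6.674e-11 · 1.954e+27 = 1.3041e+17 m³/s².
Kepler's third law: T = 2π √(a³ / GM).
Substituting a = 6.182e+07 m and GM = 1.3041e+17 m³/s²:
T = 2π √((6.182e+07)³ / 1.3041e+17) s
T ≈ 8457 s = 2.349 hours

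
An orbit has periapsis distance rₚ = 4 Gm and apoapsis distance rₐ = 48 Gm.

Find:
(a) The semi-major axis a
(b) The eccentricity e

Convert to SI: rₚ = 4 Gm = 4e+09 m; rₐ = 48 Gm = 4.8e+10 m.
(a) a = (rₚ + rₐ) / 2 = (4e+09 + 4.8e+10) / 2 ≈ 2.6e+10 m = 26 Gm.
(b) e = (rₐ − rₚ) / (rₐ + rₚ) = (4.8e+10 − 4e+09) / (4.8e+10 + 4e+09) ≈ 0.8462.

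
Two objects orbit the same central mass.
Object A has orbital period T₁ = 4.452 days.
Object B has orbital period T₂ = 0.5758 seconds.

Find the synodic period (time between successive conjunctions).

Convert to SI: T₁ = 4.452 days = 384653 s.
T_syn = |T₁ · T₂ / (T₁ − T₂)|.
T_syn = |384653 · 0.5758 / (384653 − 0.5758)| s ≈ 0.5758 s = 0.5758 seconds.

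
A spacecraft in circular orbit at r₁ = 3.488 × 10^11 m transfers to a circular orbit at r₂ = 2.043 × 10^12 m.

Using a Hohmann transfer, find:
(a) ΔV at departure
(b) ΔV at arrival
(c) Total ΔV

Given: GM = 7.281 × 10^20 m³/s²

Transfer semi-major axis: a_t = (r₁ + r₂)/2 = (3.488e+11 + 2.043e+12)/2 = 1.1959e+12 m.
Circular speeds: v₁ = √(GM/r₁) = 45688.5 m/s, v₂ = √(GM/r₂) = 18878.2 m/s.
Transfer speeds (vis-viva v² = GM(2/r − 1/a_t)): v₁ᵗ = 59716.5 m/s, v₂ᵗ = 10195.3 m/s.
(a) ΔV₁ = |v₁ᵗ − v₁| ≈ 1.403e+04 m/s = 14.03 km/s.
(b) ΔV₂ = |v₂ − v₂ᵗ| ≈ 8683 m/s = 8.683 km/s.
(c) ΔV_total = ΔV₁ + ΔV₂ ≈ 2.271e+04 m/s = 22.71 km/s.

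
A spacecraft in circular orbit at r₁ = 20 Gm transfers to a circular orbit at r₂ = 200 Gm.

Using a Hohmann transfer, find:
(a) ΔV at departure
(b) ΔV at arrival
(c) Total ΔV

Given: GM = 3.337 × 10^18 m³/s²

Convert to SI: r₁ = 20 Gm = 2e+10 m; r₂ = 200 Gm = 2e+11 m.
Transfer semi-major axis: a_t = (r₁ + r₂)/2 = (2e+10 + 2e+11)/2 = 1.1e+11 m.
Circular speeds: v₁ = √(GM/r₁) = 12917 m/s, v₂ = √(GM/r₂) = 4084.73 m/s.
Transfer speeds (vis-viva v² = GM(2/r − 1/a_t)): v₁ᵗ = 17417.3 m/s, v₂ᵗ = 1741.73 m/s.
(a) ΔV₁ = |v₁ᵗ − v₁| ≈ 4500 m/s = 4.5 km/s.
(b) ΔV₂ = |v₂ − v₂ᵗ| ≈ 2343 m/s = 2.343 km/s.
(c) ΔV_total = ΔV₁ + ΔV₂ ≈ 6843 m/s = 6.843 km/s.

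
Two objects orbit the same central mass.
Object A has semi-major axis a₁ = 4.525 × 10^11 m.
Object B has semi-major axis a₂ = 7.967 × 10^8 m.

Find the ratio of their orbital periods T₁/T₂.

From Kepler's third law, (T₁/T₂)² = (a₁/a₂)³, so T₁/T₂ = (a₁/a₂)^(3/2).
a₁/a₂ = 4.525e+11 / 7.967e+08 = 567.968.
T₁/T₂ = (567.968)^(3/2) ≈ 1.354e+04.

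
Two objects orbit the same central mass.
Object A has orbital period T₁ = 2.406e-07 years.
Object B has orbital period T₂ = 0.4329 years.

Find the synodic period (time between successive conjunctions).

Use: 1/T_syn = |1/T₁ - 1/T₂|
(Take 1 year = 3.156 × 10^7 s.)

Convert to SI: T₁ = 2.406e-07 years = 7.59334 s; T₂ = 0.4329 years = 1.36623e+07 s.
T_syn = |T₁ · T₂ / (T₁ − T₂)|.
T_syn = |7.59334 · 1.36623e+07 / (7.59334 − 1.36623e+07)| s ≈ 7.593 s = 2.406e-07 years.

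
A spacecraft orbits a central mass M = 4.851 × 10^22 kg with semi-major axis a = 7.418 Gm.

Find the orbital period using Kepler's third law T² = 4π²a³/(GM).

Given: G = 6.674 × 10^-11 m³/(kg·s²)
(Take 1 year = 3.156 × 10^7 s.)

Convert to SI: a = 7.418 Gm = 7.418e+09 m.
GM = G · M = 6.674e-11 · 4.851e+22 = 3.23756e+12 m³/s².
Kepler's third law: T = 2π √(a³ / GM).
Substituting a = 7.418e+09 m and GM = 3.23756e+12 m³/s²:
T = 2π √((7.418e+09)³ / 3.23756e+12) s
T ≈ 2.231e+09 s = 70.69 years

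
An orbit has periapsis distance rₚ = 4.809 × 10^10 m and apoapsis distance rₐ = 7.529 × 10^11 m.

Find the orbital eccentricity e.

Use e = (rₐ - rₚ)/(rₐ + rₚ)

e = (rₐ − rₚ) / (rₐ + rₚ).
e = (7.529e+11 − 4.809e+10) / (7.529e+11 + 4.809e+10) = 7.0481e+11 / 8.0099e+11 ≈ 0.8799.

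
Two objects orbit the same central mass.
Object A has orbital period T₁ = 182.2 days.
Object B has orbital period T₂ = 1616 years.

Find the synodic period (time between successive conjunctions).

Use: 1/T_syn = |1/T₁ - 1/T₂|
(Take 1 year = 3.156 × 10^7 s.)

Convert to SI: T₁ = 182.2 days = 1.57421e+07 s; T₂ = 1616 years = 5.1001e+10 s.
T_syn = |T₁ · T₂ / (T₁ − T₂)|.
T_syn = |1.57421e+07 · 5.1001e+10 / (1.57421e+07 − 5.1001e+10)| s ≈ 1.575e+07 s = 182.3 days.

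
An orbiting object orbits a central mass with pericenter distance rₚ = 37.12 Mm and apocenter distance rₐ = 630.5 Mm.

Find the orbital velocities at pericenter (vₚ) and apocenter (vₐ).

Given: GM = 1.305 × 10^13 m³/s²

Convert to SI: rₚ = 37.12 Mm = 3.712e+07 m; rₐ = 630.5 Mm = 6.305e+08 m.
Use the vis-viva equation v² = GM(2/r − 1/a) with a = (rₚ + rₐ)/2 = (3.712e+07 + 6.305e+08)/2 = 3.3381e+08 m.
vₚ = √(GM · (2/rₚ − 1/a)) = √(1.305e+13 · (2/3.712e+07 − 1/3.3381e+08)) m/s ≈ 814.9 m/s = 814.9 m/s.
vₐ = √(GM · (2/rₐ − 1/a)) = √(1.305e+13 · (2/6.305e+08 − 1/3.3381e+08)) m/s ≈ 47.98 m/s = 47.98 m/s.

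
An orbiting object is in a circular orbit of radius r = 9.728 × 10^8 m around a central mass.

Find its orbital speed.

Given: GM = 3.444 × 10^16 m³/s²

For a circular orbit, gravity supplies the centripetal force, so v = √(GM / r).
v = √(3.444e+16 / 9.728e+08) m/s ≈ 5950 m/s = 5.95 km/s.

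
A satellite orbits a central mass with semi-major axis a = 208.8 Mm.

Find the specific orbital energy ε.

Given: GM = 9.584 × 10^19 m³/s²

Convert to SI: a = 208.8 Mm = 2.088e+08 m.
ε = −GM / (2a).
ε = −9.584e+19 / (2 · 2.088e+08) J/kg ≈ -2.295e+11 J/kg = -229.5 GJ/kg.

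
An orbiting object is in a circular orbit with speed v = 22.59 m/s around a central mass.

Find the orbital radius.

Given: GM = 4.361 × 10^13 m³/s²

For a circular orbit, v² = GM / r, so r = GM / v².
r = 4.361e+13 / (22.59)² m ≈ 8.546e+10 m = 8.546 × 10^10 m.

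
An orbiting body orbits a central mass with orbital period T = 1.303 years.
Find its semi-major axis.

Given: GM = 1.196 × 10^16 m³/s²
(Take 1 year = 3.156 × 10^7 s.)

Convert to SI: T = 1.303 years = 4.11227e+07 s.
Invert Kepler's third law: a = (GM · T² / (4π²))^(1/3).
Substituting T = 4.11227e+07 s and GM = 1.196e+16 m³/s²:
a = (1.196e+16 · (4.11227e+07)² / (4π²))^(1/3) m
a ≈ 8.002e+09 m = 8.002 Gm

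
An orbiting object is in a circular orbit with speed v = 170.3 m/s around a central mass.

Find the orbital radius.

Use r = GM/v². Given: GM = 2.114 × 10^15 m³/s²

For a circular orbit, v² = GM / r, so r = GM / v².
r = 2.114e+15 / (170.3)² m ≈ 7.289e+10 m = 7.289 × 10^10 m.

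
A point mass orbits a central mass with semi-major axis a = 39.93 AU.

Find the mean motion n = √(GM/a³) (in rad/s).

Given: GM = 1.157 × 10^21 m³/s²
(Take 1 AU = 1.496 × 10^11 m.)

Convert to SI: a = 39.93 AU = 5.97353e+12 m.
n = √(GM / a³).
n = √(1.157e+21 / (5.97353e+12)³) rad/s ≈ 2.33e-09 rad/s.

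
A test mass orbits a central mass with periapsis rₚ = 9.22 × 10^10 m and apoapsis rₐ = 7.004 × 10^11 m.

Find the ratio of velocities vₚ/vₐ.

Conservation of angular momentum gives rₚvₚ = rₐvₐ, so vₚ/vₐ = rₐ/rₚ.
vₚ/vₐ = 7.004e+11 / 9.22e+10 ≈ 7.597.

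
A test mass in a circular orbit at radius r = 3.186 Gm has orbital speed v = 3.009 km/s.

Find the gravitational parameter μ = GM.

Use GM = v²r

Convert to SI: r = 3.186 Gm = 3.186e+09 m; v = 3.009 km/s = 3009 m/s.
For a circular orbit v² = GM/r, so GM = v² · r.
GM = (3009)² · 3.186e+09 m³/s² ≈ 2.885e+16 m³/s² = 2.885 × 10^16 m³/s².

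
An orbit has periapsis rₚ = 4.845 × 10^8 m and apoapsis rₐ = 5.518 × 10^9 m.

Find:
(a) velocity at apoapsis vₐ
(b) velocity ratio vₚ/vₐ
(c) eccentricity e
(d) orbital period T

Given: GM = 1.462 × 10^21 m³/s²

(a) With a = (rₚ + rₐ)/2 = 3.00125e+09 m, vₐ = √(GM (2/rₐ − 1/a)) = √(1.462e+21 · (2/5.518e+09 − 1/3.00125e+09)) m/s ≈ 2.068e+05 m/s
(b) Conservation of angular momentum (rₚvₚ = rₐvₐ) gives vₚ/vₐ = rₐ/rₚ = 5.518e+09/4.845e+08 ≈ 11.39
(c) e = (rₐ − rₚ)/(rₐ + rₚ) = (5.518e+09 − 4.845e+08)/(5.518e+09 + 4.845e+08) ≈ 0.8386
(d) With a = (rₚ + rₐ)/2 = 3.00125e+09 m, T = 2π √(a³/GM) = 2π √((3.00125e+09)³/1.462e+21) s ≈ 2.702e+04 s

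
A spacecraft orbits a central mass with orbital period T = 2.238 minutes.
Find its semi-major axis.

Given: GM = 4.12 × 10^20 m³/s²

Convert to SI: T = 2.238 minutes = 134.28 s.
Invert Kepler's third law: a = (GM · T² / (4π²))^(1/3).
Substituting T = 134.28 s and GM = 4.12e+20 m³/s²:
a = (4.12e+20 · (134.28)² / (4π²))^(1/3) m
a ≈ 5.73e+07 m = 57.3 Mm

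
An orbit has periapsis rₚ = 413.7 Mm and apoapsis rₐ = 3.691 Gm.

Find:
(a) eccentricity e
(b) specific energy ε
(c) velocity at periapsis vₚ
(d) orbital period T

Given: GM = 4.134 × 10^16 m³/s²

Convert to SI: rₚ = 413.7 Mm = 4.137e+08 m; rₐ = 3.691 Gm = 3.691e+09 m.
(a) e = (rₐ − rₚ)/(rₐ + rₚ) = (3.691e+09 − 4.137e+08)/(3.691e+09 + 4.137e+08) ≈ 0.7984
(b) With a = (rₚ + rₐ)/2 = 2.05235e+09 m, ε = −GM/(2a) = −4.134e+16/(2 · 2.05235e+09) J/kg ≈ -1.007e+07 J/kg
(c) With a = (rₚ + rₐ)/2 = 2.05235e+09 m, vₚ = √(GM (2/rₚ − 1/a)) = √(4.134e+16 · (2/4.137e+08 − 1/2.05235e+09)) m/s ≈ 1.341e+04 m/s
(d) With a = (rₚ + rₐ)/2 = 2.05235e+09 m, T = 2π √(a³/GM) = 2π √((2.05235e+09)³/4.134e+16) s ≈ 2.873e+06 s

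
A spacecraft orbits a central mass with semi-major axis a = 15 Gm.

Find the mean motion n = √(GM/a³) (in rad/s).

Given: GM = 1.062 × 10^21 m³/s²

Convert to SI: a = 15 Gm = 1.5e+10 m.
n = √(GM / a³).
n = √(1.062e+21 / (1.5e+10)³) rad/s ≈ 1.774e-05 rad/s.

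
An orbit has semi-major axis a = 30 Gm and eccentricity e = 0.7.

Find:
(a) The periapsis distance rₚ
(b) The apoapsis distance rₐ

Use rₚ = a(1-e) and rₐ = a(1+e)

Convert to SI: a = 30 Gm = 3e+10 m.
(a) rₚ = a(1 − e) = 3e+10 · (1 − 0.7) = 3e+10 · 0.3 ≈ 9e+09 m = 9 Gm.
(b) rₐ = a(1 + e) = 3e+10 · (1 + 0.7) = 3e+10 · 1.7 ≈ 5.1e+10 m = 51 Gm.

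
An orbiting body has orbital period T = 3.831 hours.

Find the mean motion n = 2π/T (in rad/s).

Convert to SI: T = 3.831 hours = 13791.6 s.
n = 2π / T.
n = 2π / 13791.6 s ≈ 0.0004556 rad/s.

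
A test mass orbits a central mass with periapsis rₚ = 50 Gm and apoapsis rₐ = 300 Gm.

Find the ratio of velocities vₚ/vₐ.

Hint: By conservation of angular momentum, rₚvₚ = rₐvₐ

Convert to SI: rₚ = 50 Gm = 5e+10 m; rₐ = 300 Gm = 3e+11 m.
Conservation of angular momentum gives rₚvₚ = rₐvₐ, so vₚ/vₐ = rₐ/rₚ.
vₚ/vₐ = 3e+11 / 5e+10 ≈ 6.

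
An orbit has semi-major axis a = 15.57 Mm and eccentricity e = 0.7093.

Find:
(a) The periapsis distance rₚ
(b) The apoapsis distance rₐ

Convert to SI: a = 15.57 Mm = 1.557e+07 m.
(a) rₚ = a(1 − e) = 1.557e+07 · (1 − 0.7093) = 1.557e+07 · 0.2907 ≈ 4.526e+06 m = 4.526 Mm.
(b) rₐ = a(1 + e) = 1.557e+07 · (1 + 0.7093) = 1.557e+07 · 1.7093 ≈ 2.661e+07 m = 26.61 Mm.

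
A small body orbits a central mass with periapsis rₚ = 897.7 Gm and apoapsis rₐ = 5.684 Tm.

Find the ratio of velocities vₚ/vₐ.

Convert to SI: rₚ = 897.7 Gm = 8.977e+11 m; rₐ = 5.684 Tm = 5.684e+12 m.
Conservation of angular momentum gives rₚvₚ = rₐvₐ, so vₚ/vₐ = rₐ/rₚ.
vₚ/vₐ = 5.684e+12 / 8.977e+11 ≈ 6.332.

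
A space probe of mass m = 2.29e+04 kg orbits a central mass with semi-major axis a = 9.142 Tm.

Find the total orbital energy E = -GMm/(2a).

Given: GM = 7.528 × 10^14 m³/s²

Convert to SI: a = 9.142 Tm = 9.142e+12 m.
E = −GMm / (2a).
E = −7.528e+14 · 2.29e+04 / (2 · 9.142e+12) J ≈ -9.429e+05 J = -942.9 kJ.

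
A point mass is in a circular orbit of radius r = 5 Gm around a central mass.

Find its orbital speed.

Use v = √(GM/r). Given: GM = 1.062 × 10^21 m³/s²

Convert to SI: r = 5 Gm = 5e+09 m.
For a circular orbit, gravity supplies the centripetal force, so v = √(GM / r).
v = √(1.062e+21 / 5e+09) m/s ≈ 4.609e+05 m/s = 460.9 km/s.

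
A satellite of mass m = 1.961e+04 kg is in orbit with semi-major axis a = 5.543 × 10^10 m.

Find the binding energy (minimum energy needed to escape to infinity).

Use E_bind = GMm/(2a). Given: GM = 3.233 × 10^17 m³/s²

Total orbital energy is E = −GMm/(2a); binding energy is E_bind = −E = GMm/(2a).
E_bind = 3.233e+17 · 1.961e+04 / (2 · 5.543e+10) J ≈ 5.719e+10 J = 57.19 GJ.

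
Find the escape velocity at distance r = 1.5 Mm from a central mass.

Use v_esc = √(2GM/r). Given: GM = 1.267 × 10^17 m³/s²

Convert to SI: r = 1.5 Mm = 1.5e+06 m.
Escape velocity comes from setting total energy to zero: ½v² − GM/r = 0 ⇒ v_esc = √(2GM / r).
v_esc = √(2 · 1.267e+17 / 1.5e+06) m/s ≈ 4.11e+05 m/s = 411 km/s.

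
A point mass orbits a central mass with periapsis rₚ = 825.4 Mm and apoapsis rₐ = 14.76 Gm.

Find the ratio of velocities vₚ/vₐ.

Convert to SI: rₚ = 825.4 Mm = 8.254e+08 m; rₐ = 14.76 Gm = 1.476e+10 m.
Conservation of angular momentum gives rₚvₚ = rₐvₐ, so vₚ/vₐ = rₐ/rₚ.
vₚ/vₐ = 1.476e+10 / 8.254e+08 ≈ 17.88.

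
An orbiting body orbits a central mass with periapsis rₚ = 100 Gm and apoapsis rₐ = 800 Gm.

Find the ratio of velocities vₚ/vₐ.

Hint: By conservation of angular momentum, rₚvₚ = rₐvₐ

Convert to SI: rₚ = 100 Gm = 1e+11 m; rₐ = 800 Gm = 8e+11 m.
Conservation of angular momentum gives rₚvₚ = rₐvₐ, so vₚ/vₐ = rₐ/rₚ.
vₚ/vₐ = 8e+11 / 1e+11 ≈ 8.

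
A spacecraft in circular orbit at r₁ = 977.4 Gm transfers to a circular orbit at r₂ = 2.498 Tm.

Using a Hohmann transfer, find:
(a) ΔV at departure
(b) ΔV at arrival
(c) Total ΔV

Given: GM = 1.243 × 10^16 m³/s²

Convert to SI: r₁ = 977.4 Gm = 9.774e+11 m; r₂ = 2.498 Tm = 2.498e+12 m.
Transfer semi-major axis: a_t = (r₁ + r₂)/2 = (9.774e+11 + 2.498e+12)/2 = 1.7377e+12 m.
Circular speeds: v₁ = √(GM/r₁) = 112.772 m/s, v₂ = √(GM/r₂) = 70.5406 m/s.
Transfer speeds (vis-viva v² = GM(2/r − 1/a_t)): v₁ᵗ = 135.21 m/s, v₂ᵗ = 52.904 m/s.
(a) ΔV₁ = |v₁ᵗ − v₁| ≈ 22.44 m/s = 22.44 m/s.
(b) ΔV₂ = |v₂ − v₂ᵗ| ≈ 17.64 m/s = 17.64 m/s.
(c) ΔV_total = ΔV₁ + ΔV₂ ≈ 40.07 m/s = 40.07 m/s.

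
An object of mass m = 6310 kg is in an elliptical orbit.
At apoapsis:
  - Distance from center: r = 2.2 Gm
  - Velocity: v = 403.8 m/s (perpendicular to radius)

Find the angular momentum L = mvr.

Convert to SI: r = 2.2 Gm = 2.2e+09 m.
Since v is perpendicular to r, L = m · v · r.
L = 6310 · 403.8 · 2.2e+09 kg·m²/s ≈ 5.606e+15 kg·m²/s.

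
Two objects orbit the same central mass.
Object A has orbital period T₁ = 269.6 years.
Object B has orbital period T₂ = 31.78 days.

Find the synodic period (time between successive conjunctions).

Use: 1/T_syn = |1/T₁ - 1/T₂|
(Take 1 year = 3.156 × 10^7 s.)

Convert to SI: T₁ = 269.6 years = 8.50858e+09 s; T₂ = 31.78 days = 2.74579e+06 s.
T_syn = |T₁ · T₂ / (T₁ − T₂)|.
T_syn = |8.50858e+09 · 2.74579e+06 / (8.50858e+09 − 2.74579e+06)| s ≈ 2.747e+06 s = 31.79 days.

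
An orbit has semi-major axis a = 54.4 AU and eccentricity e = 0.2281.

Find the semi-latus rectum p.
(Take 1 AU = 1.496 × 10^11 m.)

Convert to SI: a = 54.4 AU = 8.13824e+12 m.
p = a (1 − e²).
p = 8.13824e+12 · (1 − (0.2281)²) = 8.13824e+12 · 0.94797 ≈ 7.715e+12 m = 51.57 AU.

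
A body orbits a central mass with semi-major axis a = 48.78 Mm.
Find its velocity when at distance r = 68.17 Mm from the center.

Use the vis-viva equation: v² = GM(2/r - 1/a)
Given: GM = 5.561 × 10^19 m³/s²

Convert to SI: a = 48.78 Mm = 4.878e+07 m; r = 68.17 Mm = 6.817e+07 m.
Vis-viva: v = √(GM · (2/r − 1/a)).
2/r − 1/a = 2/6.817e+07 − 1/4.878e+07 = 8.83821e-09 m⁻¹.
v = √(5.561e+19 · 8.83821e-09) m/s ≈ 7.011e+05 m/s = 701.1 km/s.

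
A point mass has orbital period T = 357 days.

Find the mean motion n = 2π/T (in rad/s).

Convert to SI: T = 357 days = 3.08448e+07 s.
n = 2π / T.
n = 2π / 3.08448e+07 s ≈ 2.037e-07 rad/s.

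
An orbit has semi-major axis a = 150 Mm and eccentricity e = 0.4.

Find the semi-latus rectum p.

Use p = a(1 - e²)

Convert to SI: a = 150 Mm = 1.5e+08 m.
p = a (1 − e²).
p = 1.5e+08 · (1 − (0.4)²) = 1.5e+08 · 0.84 ≈ 1.26e+08 m = 126 Mm.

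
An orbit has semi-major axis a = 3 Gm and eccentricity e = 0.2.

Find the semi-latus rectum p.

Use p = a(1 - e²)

Convert to SI: a = 3 Gm = 3e+09 m.
p = a (1 − e²).
p = 3e+09 · (1 − (0.2)²) = 3e+09 · 0.96 ≈ 2.88e+09 m = 2.88 Gm.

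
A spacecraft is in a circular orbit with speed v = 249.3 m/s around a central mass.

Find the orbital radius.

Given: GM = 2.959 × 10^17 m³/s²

For a circular orbit, v² = GM / r, so r = GM / v².
r = 2.959e+17 / (249.3)² m ≈ 4.761e+12 m = 4.761 × 10^12 m.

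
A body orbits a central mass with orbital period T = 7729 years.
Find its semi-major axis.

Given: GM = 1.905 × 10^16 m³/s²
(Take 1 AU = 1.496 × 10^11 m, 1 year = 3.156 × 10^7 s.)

Convert to SI: T = 7729 years = 2.43927e+11 s.
Invert Kepler's third law: a = (GM · T² / (4π²))^(1/3).
Substituting T = 2.43927e+11 s and GM = 1.905e+16 m³/s²:
a = (1.905e+16 · (2.43927e+11)² / (4π²))^(1/3) m
a ≈ 3.062e+12 m = 20.47 AU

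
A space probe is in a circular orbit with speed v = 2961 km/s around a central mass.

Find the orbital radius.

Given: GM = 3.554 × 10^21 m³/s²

Convert to SI: v = 2961 km/s = 2.961e+06 m/s.
For a circular orbit, v² = GM / r, so r = GM / v².
r = 3.554e+21 / (2.961e+06)² m ≈ 4.054e+08 m = 405.4 Mm.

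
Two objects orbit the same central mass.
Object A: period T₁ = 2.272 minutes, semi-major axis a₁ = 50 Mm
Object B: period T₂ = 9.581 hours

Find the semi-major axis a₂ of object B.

Convert to SI: T₁ = 2.272 minutes = 136.32 s; a₁ = 50 Mm = 5e+07 m; T₂ = 9.581 hours = 34491.6 s.
Kepler's third law: (T₁/T₂)² = (a₁/a₂)³ ⇒ a₂ = a₁ · (T₂/T₁)^(2/3).
T₂/T₁ = 34491.6 / 136.32 = 253.019.
a₂ = 5e+07 · (253.019)^(2/3) m ≈ 2e+09 m = 2 Gm.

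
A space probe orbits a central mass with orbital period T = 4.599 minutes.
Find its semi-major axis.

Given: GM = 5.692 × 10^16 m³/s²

Convert to SI: T = 4.599 minutes = 275.94 s.
Invert Kepler's third law: a = (GM · T² / (4π²))^(1/3).
Substituting T = 275.94 s and GM = 5.692e+16 m³/s²:
a = (5.692e+16 · (275.94)² / (4π²))^(1/3) m
a ≈ 4.788e+06 m = 4.788 Mm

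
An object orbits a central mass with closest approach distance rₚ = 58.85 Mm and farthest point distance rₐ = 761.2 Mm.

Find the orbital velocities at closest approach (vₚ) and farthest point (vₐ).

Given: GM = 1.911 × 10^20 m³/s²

Convert to SI: rₚ = 58.85 Mm = 5.885e+07 m; rₐ = 761.2 Mm = 7.612e+08 m.
Use the vis-viva equation v² = GM(2/r − 1/a) with a = (rₚ + rₐ)/2 = (5.885e+07 + 7.612e+08)/2 = 4.10025e+08 m.
vₚ = √(GM · (2/rₚ − 1/a)) = √(1.911e+20 · (2/5.885e+07 − 1/4.10025e+08)) m/s ≈ 2.455e+06 m/s = 2455 km/s.
vₐ = √(GM · (2/rₐ − 1/a)) = √(1.911e+20 · (2/7.612e+08 − 1/4.10025e+08)) m/s ≈ 1.898e+05 m/s = 189.8 km/s.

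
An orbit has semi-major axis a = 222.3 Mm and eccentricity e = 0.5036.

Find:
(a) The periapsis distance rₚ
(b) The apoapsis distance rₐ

Convert to SI: a = 222.3 Mm = 2.223e+08 m.
(a) rₚ = a(1 − e) = 2.223e+08 · (1 − 0.5036) = 2.223e+08 · 0.4964 ≈ 1.103e+08 m = 110.3 Mm.
(b) rₐ = a(1 + e) = 2.223e+08 · (1 + 0.5036) = 2.223e+08 · 1.5036 ≈ 3.343e+08 m = 334.3 Mm.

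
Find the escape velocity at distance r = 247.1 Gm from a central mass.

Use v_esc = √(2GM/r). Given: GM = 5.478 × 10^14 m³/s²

Convert to SI: r = 247.1 Gm = 2.471e+11 m.
Escape velocity comes from setting total energy to zero: ½v² − GM/r = 0 ⇒ v_esc = √(2GM / r).
v_esc = √(2 · 5.478e+14 / 2.471e+11) m/s ≈ 66.59 m/s = 66.59 m/s.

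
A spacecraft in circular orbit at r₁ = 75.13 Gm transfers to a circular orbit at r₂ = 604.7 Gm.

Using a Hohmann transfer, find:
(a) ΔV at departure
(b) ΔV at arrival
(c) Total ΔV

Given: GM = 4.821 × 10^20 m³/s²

Convert to SI: r₁ = 75.13 Gm = 7.513e+10 m; r₂ = 604.7 Gm = 6.047e+11 m.
Transfer semi-major axis: a_t = (r₁ + r₂)/2 = (7.513e+10 + 6.047e+11)/2 = 3.39915e+11 m.
Circular speeds: v₁ = √(GM/r₁) = 80105.4 m/s, v₂ = √(GM/r₂) = 28235.7 m/s.
Transfer speeds (vis-viva v² = GM(2/r − 1/a_t)): v₁ᵗ = 106843 m/s, v₂ᵗ = 13274.6 m/s.
(a) ΔV₁ = |v₁ᵗ − v₁| ≈ 2.674e+04 m/s = 26.74 km/s.
(b) ΔV₂ = |v₂ − v₂ᵗ| ≈ 1.496e+04 m/s = 14.96 km/s.
(c) ΔV_total = ΔV₁ + ΔV₂ ≈ 4.17e+04 m/s = 41.7 km/s.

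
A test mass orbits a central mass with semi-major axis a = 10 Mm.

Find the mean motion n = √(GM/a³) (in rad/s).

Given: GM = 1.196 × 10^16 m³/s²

Convert to SI: a = 10 Mm = 1e+07 m.
n = √(GM / a³).
n = √(1.196e+16 / (1e+07)³) rad/s ≈ 0.003458 rad/s.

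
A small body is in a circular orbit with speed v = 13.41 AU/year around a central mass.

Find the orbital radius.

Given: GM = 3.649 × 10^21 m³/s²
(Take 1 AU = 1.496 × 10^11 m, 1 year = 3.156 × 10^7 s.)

Convert to SI: v = 13.41 AU/year = 63565.8 m/s.
For a circular orbit, v² = GM / r, so r = GM / v².
r = 3.649e+21 / (63565.8)² m ≈ 9.031e+11 m = 6.037 AU.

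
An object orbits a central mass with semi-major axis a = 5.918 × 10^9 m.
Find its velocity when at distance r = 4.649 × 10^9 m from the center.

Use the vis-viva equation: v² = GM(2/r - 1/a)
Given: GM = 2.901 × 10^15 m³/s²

Vis-viva: v = √(GM · (2/r − 1/a)).
2/r − 1/a = 2/4.649e+09 − 1/5.918e+09 = 2.61224e-10 m⁻¹.
v = √(2.901e+15 · 2.61224e-10) m/s ≈ 870.5 m/s = 870.5 m/s.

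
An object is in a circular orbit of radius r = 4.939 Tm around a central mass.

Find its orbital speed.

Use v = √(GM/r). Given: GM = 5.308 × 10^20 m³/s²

Convert to SI: r = 4.939 Tm = 4.939e+12 m.
For a circular orbit, gravity supplies the centripetal force, so v = √(GM / r).
v = √(5.308e+20 / 4.939e+12) m/s ≈ 1.037e+04 m/s = 10.37 km/s.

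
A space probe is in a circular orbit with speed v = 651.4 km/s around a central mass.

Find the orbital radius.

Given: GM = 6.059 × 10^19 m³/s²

Convert to SI: v = 651.4 km/s = 651400 m/s.
For a circular orbit, v² = GM / r, so r = GM / v².
r = 6.059e+19 / (651400)² m ≈ 1.428e+08 m = 142.8 Mm.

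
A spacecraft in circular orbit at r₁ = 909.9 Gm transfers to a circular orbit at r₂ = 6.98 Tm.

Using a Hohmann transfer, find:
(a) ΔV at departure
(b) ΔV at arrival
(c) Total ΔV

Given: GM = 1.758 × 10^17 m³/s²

Convert to SI: r₁ = 909.9 Gm = 9.099e+11 m; r₂ = 6.98 Tm = 6.98e+12 m.
Transfer semi-major axis: a_t = (r₁ + r₂)/2 = (9.099e+11 + 6.98e+12)/2 = 3.94495e+12 m.
Circular speeds: v₁ = √(GM/r₁) = 439.554 m/s, v₂ = √(GM/r₂) = 158.702 m/s.
Transfer speeds (vis-viva v² = GM(2/r − 1/a_t)): v₁ᵗ = 584.682 m/s, v₂ᵗ = 76.218 m/s.
(a) ΔV₁ = |v₁ᵗ − v₁| ≈ 145.1 m/s = 145.1 m/s.
(b) ΔV₂ = |v₂ − v₂ᵗ| ≈ 82.48 m/s = 82.48 m/s.
(c) ΔV_total = ΔV₁ + ΔV₂ ≈ 227.6 m/s = 227.6 m/s.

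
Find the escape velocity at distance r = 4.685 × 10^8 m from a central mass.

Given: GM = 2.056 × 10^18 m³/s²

Escape velocity comes from setting total energy to zero: ½v² − GM/r = 0 ⇒ v_esc = √(2GM / r).
v_esc = √(2 · 2.056e+18 / 4.685e+08) m/s ≈ 9.369e+04 m/s = 93.69 km/s.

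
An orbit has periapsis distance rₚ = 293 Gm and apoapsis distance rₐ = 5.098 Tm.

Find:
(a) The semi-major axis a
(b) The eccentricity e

Convert to SI: rₚ = 293 Gm = 2.93e+11 m; rₐ = 5.098 Tm = 5.098e+12 m.
(a) a = (rₚ + rₐ) / 2 = (2.93e+11 + 5.098e+12) / 2 ≈ 2.696e+12 m = 2.696 Tm.
(b) e = (rₐ − rₚ) / (rₐ + rₚ) = (5.098e+12 − 2.93e+11) / (5.098e+12 + 2.93e+11) ≈ 0.8913.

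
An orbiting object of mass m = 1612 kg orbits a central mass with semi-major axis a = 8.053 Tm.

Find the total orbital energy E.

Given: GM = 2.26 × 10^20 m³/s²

Convert to SI: a = 8.053 Tm = 8.053e+12 m.
E = −GMm / (2a).
E = −2.26e+20 · 1612 / (2 · 8.053e+12) J ≈ -2.262e+10 J = -22.62 GJ.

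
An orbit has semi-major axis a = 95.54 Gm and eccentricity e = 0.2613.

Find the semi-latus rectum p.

Convert to SI: a = 95.54 Gm = 9.554e+10 m.
p = a (1 − e²).
p = 9.554e+10 · (1 − (0.2613)²) = 9.554e+10 · 0.931722 ≈ 8.902e+10 m = 89.02 Gm.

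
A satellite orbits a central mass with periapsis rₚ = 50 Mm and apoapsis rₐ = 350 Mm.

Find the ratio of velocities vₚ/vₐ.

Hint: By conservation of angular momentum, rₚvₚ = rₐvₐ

Convert to SI: rₚ = 50 Mm = 5e+07 m; rₐ = 350 Mm = 3.5e+08 m.
Conservation of angular momentum gives rₚvₚ = rₐvₐ, so vₚ/vₐ = rₐ/rₚ.
vₚ/vₐ = 3.5e+08 / 5e+07 ≈ 7.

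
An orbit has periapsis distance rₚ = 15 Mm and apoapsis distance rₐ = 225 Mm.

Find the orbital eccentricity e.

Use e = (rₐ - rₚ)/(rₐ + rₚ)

Convert to SI: rₚ = 15 Mm = 1.5e+07 m; rₐ = 225 Mm = 2.25e+08 m.
e = (rₐ − rₚ) / (rₐ + rₚ).
e = (2.25e+08 − 1.5e+07) / (2.25e+08 + 1.5e+07) = 2.1e+08 / 2.4e+08 ≈ 0.875.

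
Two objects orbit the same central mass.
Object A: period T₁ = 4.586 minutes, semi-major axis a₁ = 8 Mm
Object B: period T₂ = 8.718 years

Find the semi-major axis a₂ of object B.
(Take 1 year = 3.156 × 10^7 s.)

Convert to SI: T₁ = 4.586 minutes = 275.16 s; a₁ = 8 Mm = 8e+06 m; T₂ = 8.718 years = 2.7514e+08 s.
Kepler's third law: (T₁/T₂)² = (a₁/a₂)³ ⇒ a₂ = a₁ · (T₂/T₁)^(2/3).
T₂/T₁ = 2.7514e+08 / 275.16 = 999928.
a₂ = 8e+06 · (999928)^(2/3) m ≈ 8e+10 m = 80 Gm.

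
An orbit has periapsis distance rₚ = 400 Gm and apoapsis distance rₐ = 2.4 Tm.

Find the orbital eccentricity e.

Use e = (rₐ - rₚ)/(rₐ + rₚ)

Convert to SI: rₚ = 400 Gm = 4e+11 m; rₐ = 2.4 Tm = 2.4e+12 m.
e = (rₐ − rₚ) / (rₐ + rₚ).
e = (2.4e+12 − 4e+11) / (2.4e+12 + 4e+11) = 2e+12 / 2.8e+12 ≈ 0.7143.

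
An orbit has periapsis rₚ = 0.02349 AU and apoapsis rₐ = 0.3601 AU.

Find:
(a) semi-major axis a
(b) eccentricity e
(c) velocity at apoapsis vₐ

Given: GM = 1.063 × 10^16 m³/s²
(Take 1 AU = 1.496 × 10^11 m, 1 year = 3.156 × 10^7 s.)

Convert to SI: rₚ = 0.02349 AU = 3.5141e+09 m; rₐ = 0.3601 AU = 5.3871e+10 m.
(a) a = (rₚ + rₐ)/2 = (3.5141e+09 + 5.3871e+10)/2 ≈ 2.869e+10 m
(b) e = (rₐ − rₚ)/(rₐ + rₚ) = (5.3871e+10 − 3.5141e+09)/(5.3871e+10 + 3.5141e+09) ≈ 0.8775
(c) With a = (rₚ + rₐ)/2 = 2.86925e+10 m, vₐ = √(GM (2/rₐ − 1/a)) = √(1.063e+16 · (2/5.3871e+10 − 1/2.86925e+10)) m/s ≈ 155.5 m/s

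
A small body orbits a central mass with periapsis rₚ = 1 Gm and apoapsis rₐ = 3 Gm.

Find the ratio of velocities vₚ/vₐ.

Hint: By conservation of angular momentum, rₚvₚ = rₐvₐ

Convert to SI: rₚ = 1 Gm = 1e+09 m; rₐ = 3 Gm = 3e+09 m.
Conservation of angular momentum gives rₚvₚ = rₐvₐ, so vₚ/vₐ = rₐ/rₚ.
vₚ/vₐ = 3e+09 / 1e+09 ≈ 3.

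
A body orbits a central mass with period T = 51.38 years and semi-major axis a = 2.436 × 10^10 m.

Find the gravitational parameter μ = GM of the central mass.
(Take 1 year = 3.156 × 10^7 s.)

Convert to SI: T = 51.38 years = 1.62155e+09 s.
GM = 4π² · a³ / T².
GM = 4π² · (2.436e+10)³ / (1.62155e+09)² m³/s² ≈ 2.17e+14 m³/s² = 2.17 × 10^14 m³/s².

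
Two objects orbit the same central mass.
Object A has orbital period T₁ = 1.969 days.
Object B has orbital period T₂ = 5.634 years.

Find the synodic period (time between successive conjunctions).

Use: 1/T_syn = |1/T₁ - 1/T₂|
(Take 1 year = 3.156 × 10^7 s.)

Convert to SI: T₁ = 1.969 days = 170122 s; T₂ = 5.634 years = 1.77809e+08 s.
T_syn = |T₁ · T₂ / (T₁ − T₂)|.
T_syn = |170122 · 1.77809e+08 / (170122 − 1.77809e+08)| s ≈ 1.703e+05 s = 1.971 days.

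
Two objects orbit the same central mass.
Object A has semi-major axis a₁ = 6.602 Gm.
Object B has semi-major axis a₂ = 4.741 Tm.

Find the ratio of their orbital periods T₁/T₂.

Convert to SI: a₁ = 6.602 Gm = 6.602e+09 m; a₂ = 4.741 Tm = 4.741e+12 m.
From Kepler's third law, (T₁/T₂)² = (a₁/a₂)³, so T₁/T₂ = (a₁/a₂)^(3/2).
a₁/a₂ = 6.602e+09 / 4.741e+12 = 0.00139253.
T₁/T₂ = (0.00139253)^(3/2) ≈ 5.196e-05.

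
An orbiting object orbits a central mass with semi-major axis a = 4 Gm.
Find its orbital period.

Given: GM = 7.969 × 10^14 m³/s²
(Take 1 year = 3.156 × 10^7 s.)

Convert to SI: a = 4 Gm = 4e+09 m.
Kepler's third law: T = 2π √(a³ / GM).
Substituting a = 4e+09 m and GM = 7.969e+14 m³/s²:
T = 2π √((4e+09)³ / 7.969e+14) s
T ≈ 5.631e+07 s = 1.784 years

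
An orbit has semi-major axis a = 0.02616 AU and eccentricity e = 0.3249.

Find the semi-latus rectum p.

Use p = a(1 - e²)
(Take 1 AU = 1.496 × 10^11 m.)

Convert to SI: a = 0.02616 AU = 3.91354e+09 m.
p = a (1 − e²).
p = 3.91354e+09 · (1 − (0.3249)²) = 3.91354e+09 · 0.89444 ≈ 3.5e+09 m = 0.0234 AU.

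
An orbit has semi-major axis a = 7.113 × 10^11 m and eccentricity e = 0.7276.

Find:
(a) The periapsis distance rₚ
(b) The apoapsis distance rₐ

(a) rₚ = a(1 − e) = 7.113e+11 · (1 − 0.7276) = 7.113e+11 · 0.2724 ≈ 1.938e+11 m = 1.938 × 10^11 m.
(b) rₐ = a(1 + e) = 7.113e+11 · (1 + 0.7276) = 7.113e+11 · 1.7276 ≈ 1.229e+12 m = 1.229 × 10^12 m.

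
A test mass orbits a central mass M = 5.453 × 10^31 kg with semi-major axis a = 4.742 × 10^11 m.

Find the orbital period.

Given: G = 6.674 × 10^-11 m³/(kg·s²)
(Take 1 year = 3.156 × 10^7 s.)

GM = G · M = 6.674e-11 · 5.453e+31 = 3.63933e+21 m³/s².
Kepler's third law: T = 2π √(a³ / GM).
Substituting a = 4.742e+11 m and GM = 3.63933e+21 m³/s²:
T = 2π √((4.742e+11)³ / 3.63933e+21) s
T ≈ 3.401e+07 s = 1.078 years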